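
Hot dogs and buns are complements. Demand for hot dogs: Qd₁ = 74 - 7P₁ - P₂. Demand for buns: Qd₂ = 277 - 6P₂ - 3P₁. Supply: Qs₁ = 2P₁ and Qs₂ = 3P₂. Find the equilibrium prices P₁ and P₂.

P₁ = 389/78, P₂ = 757/26

Market 1: 74 - 7P₁ - P₂ = 2P₁ → 9P₁ + P₂ = 74.
Market 2: 9P₂ + 3P₁ = 277.
Eliminating P₂: 9×(1) − 1×(2) gives 78P₁ = 389, so P₁ = 389/78.
Back-substitute into (2): P₂ = (277 − 3×389/78) / 9 = 757/26.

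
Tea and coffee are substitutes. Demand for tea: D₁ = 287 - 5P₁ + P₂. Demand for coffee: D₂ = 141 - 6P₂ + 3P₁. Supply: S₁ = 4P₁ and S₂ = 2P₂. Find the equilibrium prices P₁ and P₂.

Market 1: 287 - 5P₁ + P₂ = 4P₁ → 9P₁ - P₂ = 287.
Market 2: 8P₂ - 3P₁ = 141.
Eliminating P₂: 8×(1) + 1×(2) gives 69P₁ = 2437, so P₁ = 2437/69.
Back-substitute into (2): P₂ = (141 + 3×2437/69) / 8 = 710/23.

P₁ = 2437/69, P₂ = 710/23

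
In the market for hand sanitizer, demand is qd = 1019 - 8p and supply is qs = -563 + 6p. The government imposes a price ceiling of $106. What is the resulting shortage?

Shortage = 98

Equilibrium price would be p* = 113, so the ceiling at 106 binds.
At p = 106: qd = 1019 − 8(106) = 171, qs = -563 + 6(106) = 73.
Shortage = 171 − 73 = 98.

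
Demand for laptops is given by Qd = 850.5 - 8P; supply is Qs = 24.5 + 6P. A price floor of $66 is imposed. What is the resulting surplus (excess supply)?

Surplus = 98

Equilibrium price would be P* = 59, so the floor at 66 binds.
At P = 66: Qd = 322.5, Qs = 420.5.
Surplus = 420.5 − 322.5 = 98.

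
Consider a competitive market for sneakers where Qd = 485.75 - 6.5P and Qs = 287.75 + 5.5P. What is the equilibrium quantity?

Set Qd = Qs: 485.75 - 6.5P = 287.75 + 5.5P.
198 = 12P, so P* = 16.5.
Q* = 485.75 − 6.5(16.5) = 378.5.

Q* = 378.5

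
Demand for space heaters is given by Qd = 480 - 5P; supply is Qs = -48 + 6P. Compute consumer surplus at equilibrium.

Consumer surplus = 5760

Equilibrium: 480 - 5P = -48 + 6P gives P* = 48, Q* = 240.
Demand choke price (Qd = 0): P = 96.
CS = ½(96 − 48)(240) = 5760.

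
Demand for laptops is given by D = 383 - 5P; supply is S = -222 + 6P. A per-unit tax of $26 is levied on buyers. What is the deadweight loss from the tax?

Deadweight loss = 10140/11

Pre-tax equilibrium: P* = 55, Q* = 108.
Tax on buyers shifts demand to D = 383 − 5(P + 26) = 253 - 5P.
253 - 5P = -222 + 6P gives seller price Ps = 475/11; buyers pay Pb = 475/11 + 26 = 761/11.
New quantity: Q = 383 − 5(761/11) = 408/11.
DWL = ½ × 26 × (108 − 408/11) = 10140/11.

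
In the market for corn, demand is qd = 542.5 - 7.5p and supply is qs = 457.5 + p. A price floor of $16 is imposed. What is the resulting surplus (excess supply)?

Equilibrium price would be p* = 10, so the floor at 16 binds.
At p = 16: qd = 422.5, qs = 473.5.
Surplus = 473.5 − 422.5 = 51.

Surplus = 51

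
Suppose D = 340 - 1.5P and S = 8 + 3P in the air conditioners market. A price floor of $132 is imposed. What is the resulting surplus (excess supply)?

Surplus = 262

Equilibrium price would be P* = 664/9, so the floor at 132 binds.
At P = 132: D = 142, S = 404.
Surplus = 404 − 142 = 262.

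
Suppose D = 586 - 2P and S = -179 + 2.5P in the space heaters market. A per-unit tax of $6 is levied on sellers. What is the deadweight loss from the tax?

Pre-tax equilibrium: P* = 170, Q* = 246.
Tax on sellers shifts supply to S = -179 + 2.5(P − 6) = -194 + 2.5P.
586 - 2P = -194 + 2.5P gives buyer price Pb = 520/3; sellers receive Ps = 520/3 − 6 = 502/3.
New quantity: Q = 586 − 2(520/3) = 718/3.
DWL = ½ × 6 × (246 − 718/3) = 20.

Deadweight loss = 20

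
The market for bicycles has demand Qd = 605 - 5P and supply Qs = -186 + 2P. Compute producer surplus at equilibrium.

Equilibrium: 605 - 5P = -186 + 2P gives P* = 113, Q* = 40.
Supply starts at P = 93 (where Qs = 0).
PS = ½(113 − 93)(40) = 400.

Producer surplus = 400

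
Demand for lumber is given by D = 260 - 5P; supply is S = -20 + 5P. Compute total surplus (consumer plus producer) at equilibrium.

Total surplus = 2880

Equilibrium: 260 - 5P = -20 + 5P gives P* = 28, Q* = 120.
Demand choke price: P = 52; supply starts at P = 4.
CS = ½(52 − 28)(120) = 1440; PS = ½(28 − 4)(120) = 1440.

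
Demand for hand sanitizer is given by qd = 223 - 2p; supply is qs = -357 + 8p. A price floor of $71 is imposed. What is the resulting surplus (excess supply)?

Surplus = 130

Equilibrium price would be p* = 58, so the floor at 71 binds.
At p = 71: qd = 81, qs = 211.
Surplus = 211 − 81 = 130.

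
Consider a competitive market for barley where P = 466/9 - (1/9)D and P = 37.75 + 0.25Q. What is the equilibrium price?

P* = 617/13

Set the two price expressions equal: 466/9 - (1/9)Q = 37.75 + 0.25Q.
505/36 = (13/36)Q, so Q* = 505/13.
P* = 466/9 − (1/9)(505/13) = 617/13.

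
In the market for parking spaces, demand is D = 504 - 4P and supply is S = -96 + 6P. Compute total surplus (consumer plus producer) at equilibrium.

Equilibrium: 504 - 4P = -96 + 6P gives P* = 60, Q* = 264.
Demand choke price: P = 126; supply starts at P = 16.
CS = ½(126 − 60)(264) = 8712; PS = ½(60 − 16)(264) = 5808.

Total surplus = 14520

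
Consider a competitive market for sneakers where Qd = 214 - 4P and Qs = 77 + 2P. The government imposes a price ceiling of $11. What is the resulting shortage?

Equilibrium price would be P* = 137/6, so the ceiling at 11 binds.
At P = 11: Qd = 214 − 4(11) = 170, Qs = 77 + 2(11) = 99.
Shortage = 170 − 99 = 71.

Shortage = 71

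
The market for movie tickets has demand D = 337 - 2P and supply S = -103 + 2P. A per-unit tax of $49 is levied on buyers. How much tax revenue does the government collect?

Pre-tax equilibrium: P* = 110, Q* = 117.
Tax on buyers shifts demand to D = 337 − 2(P + 49) = 239 - 2P.
239 - 2P = -103 + 2P gives seller price Ps = 85.5; buyers pay Pb = 85.5 + 49 = 134.5.
New quantity: Q = 337 − 2(134.5) = 68.
Revenue = 49 × 68 = 3332.

Tax revenue = 3332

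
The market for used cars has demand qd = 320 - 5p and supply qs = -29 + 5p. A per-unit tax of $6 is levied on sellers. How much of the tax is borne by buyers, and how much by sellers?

Pre-tax equilibrium: p* = 34.9, q* = 145.5.
Tax on sellers shifts supply to qs = -29 + 5(p − 6) = -59 + 5p.
320 - 5p = -59 + 5p gives buyer price pb = 37.9; sellers receive ps = 37.9 − 6 = 31.9.
New quantity: q = 320 − 5(37.9) = 130.5.
Buyer burden = 37.9 − 34.9 = 3; seller burden = 34.9 − 31.9 = 3.

Buyers bear $3, sellers bear $3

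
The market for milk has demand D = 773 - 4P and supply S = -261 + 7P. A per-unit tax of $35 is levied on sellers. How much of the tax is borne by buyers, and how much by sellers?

Buyers bear 245/11, sellers bear 140/11

Pre-tax equilibrium: P* = 94, Q* = 397.
Tax on sellers shifts supply to S = -261 + 7(P − 35) = -506 + 7P.
773 - 4P = -506 + 7P gives buyer price Pb = 1279/11; sellers receive Ps = 1279/11 − 35 = 894/11.
New quantity: Q = 773 − 4(1279/11) = 3387/11.
Buyer burden = 1279/11 − 94 = 245/11; seller burden = 94 − 894/11 = 140/11.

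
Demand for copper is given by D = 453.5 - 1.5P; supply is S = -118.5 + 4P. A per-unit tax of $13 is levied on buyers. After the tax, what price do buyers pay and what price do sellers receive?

Pre-tax equilibrium: P* = 104, Q* = 297.5.
Tax on buyers shifts demand to D = 453.5 − 1.5(P + 13) = 434 - 1.5P.
434 - 1.5P = -118.5 + 4P gives seller price Ps = 1105/11; buyers pay Pb = 1105/11 + 13 = 1248/11.
New quantity: Q = 453.5 − 1.5(1248/11) = 6233/22.

Buyers pay 1248/11, sellers receive 1105/11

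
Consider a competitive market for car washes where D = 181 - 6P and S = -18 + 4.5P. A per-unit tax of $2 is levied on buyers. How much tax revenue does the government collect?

Tax revenue = 870/7

Pre-tax equilibrium: P* = 398/21, Q* = 471/7.
Tax on buyers shifts demand to D = 181 − 6(P + 2) = 169 - 6P.
169 - 6P = -18 + 4.5P gives seller price Ps = 374/21; buyers pay Pb = 374/21 + 2 = 416/21.
New quantity: Q = 181 − 6(416/21) = 435/7.
Revenue = 2 × 435/7 = 870/7.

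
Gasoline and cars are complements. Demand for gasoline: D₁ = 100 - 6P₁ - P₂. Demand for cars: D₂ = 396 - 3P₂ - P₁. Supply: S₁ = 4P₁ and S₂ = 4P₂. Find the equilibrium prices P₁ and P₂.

P₁ = 304/69, P₂ = 3860/69

Market 1: 100 - 6P₁ - P₂ = 4P₁ → 10P₁ + P₂ = 100.
Market 2: 7P₂ + P₁ = 396.
Eliminating P₂: 7×(1) − 1×(2) gives 69P₁ = 304, so P₁ = 304/69.
Back-substitute into (2): P₂ = (396 − 1×304/69) / 7 = 3860/69.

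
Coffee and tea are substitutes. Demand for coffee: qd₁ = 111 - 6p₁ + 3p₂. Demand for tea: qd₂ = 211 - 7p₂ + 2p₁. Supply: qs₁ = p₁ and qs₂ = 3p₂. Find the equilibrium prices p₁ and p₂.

p₁ = 27.234375, p₂ = 26.546875

Market 1: 111 - 6p₁ + 3p₂ = p₁ → 7p₁ - 3p₂ = 111.
Market 2: 10p₂ - 2p₁ = 211.
Eliminating p₂: 10×(1) + 3×(2) gives 64p₁ = 1743, so p₁ = 27.234375.
Back-substitute into (2): p₂ = (211 + 2×27.234375) / 10 = 26.546875.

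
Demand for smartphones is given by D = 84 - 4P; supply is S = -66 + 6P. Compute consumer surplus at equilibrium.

Equilibrium: 84 - 4P = -66 + 6P gives P* = 15, Q* = 24.
Demand choke price (D = 0): P = 21.
CS = ½(21 − 15)(24) = 72.

Consumer surplus = 72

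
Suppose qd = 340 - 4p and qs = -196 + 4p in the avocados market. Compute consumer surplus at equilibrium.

Equilibrium: 340 - 4p = -196 + 4p gives p* = 67, q* = 72.
Demand choke price (qd = 0): p = 85.
CS = ½(85 − 67)(72) = 648.

Consumer surplus = 648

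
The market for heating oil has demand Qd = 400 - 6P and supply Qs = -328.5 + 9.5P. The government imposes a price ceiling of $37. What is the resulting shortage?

Equilibrium price would be P* = 47, so the ceiling at 37 binds.
At P = 37: Qd = 400 − 6(37) = 178, Qs = -328.5 + 9.5(37) = 23.
Shortage = 178 − 23 = 155.

Shortage = 155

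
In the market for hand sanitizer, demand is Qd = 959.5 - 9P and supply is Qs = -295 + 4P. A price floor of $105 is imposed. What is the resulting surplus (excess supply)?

Surplus = 110.5

Equilibrium price would be P* = 96.5, so the floor at 105 binds.
At P = 105: Qd = 14.5, Qs = 125.
Surplus = 125 − 14.5 = 110.5.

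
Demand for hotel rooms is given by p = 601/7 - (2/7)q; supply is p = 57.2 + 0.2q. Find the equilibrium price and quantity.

Set the two price expressions equal: 601/7 - (2/7)q = 57.2 + 0.2q.
1003/35 = (17/35)q, so q* = 59.
p* = 601/7 − (2/7)(59) = 69.

p* = 69, q* = 59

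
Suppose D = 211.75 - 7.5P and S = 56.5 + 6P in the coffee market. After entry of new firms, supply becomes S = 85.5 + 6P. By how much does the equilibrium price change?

Original equilibrium: P* = 11.5, Q* = 125.5.
New equilibrium: 211.75 - 7.5P = 85.5 + 6P, so 126.25 = 13.5P and P' = 505/54; Q' = 211.75 − 7.5(505/54) = 2549/18.
Change in price: 505/54 − 11.5 = -58/27.

ΔP = -58/27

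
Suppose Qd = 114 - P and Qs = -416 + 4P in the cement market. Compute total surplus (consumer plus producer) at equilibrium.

Equilibrium: 114 - P = -416 + 4P gives P* = 106, Q* = 8.
Demand choke price: P = 114; supply starts at P = 104.
CS = ½(114 − 106)(8) = 32; PS = ½(106 − 104)(8) = 8.

Total surplus = 40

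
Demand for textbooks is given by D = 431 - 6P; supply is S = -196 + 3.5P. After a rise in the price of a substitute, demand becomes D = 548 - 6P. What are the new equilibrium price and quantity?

P' = 1488/19, Q' = 1484/19

Original equilibrium: P* = 66, Q* = 35.
New equilibrium: 548 - 6P = -196 + 3.5P, so 744 = 9.5P and P' = 1488/19; Q' = 548 − 6(1488/19) = 1484/19.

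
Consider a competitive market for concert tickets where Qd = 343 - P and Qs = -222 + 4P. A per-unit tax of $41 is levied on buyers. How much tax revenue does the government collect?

Pre-tax equilibrium: P* = 113, Q* = 230.
Tax on buyers shifts demand to Qd = 343 − 1(P + 41) = 302 - P.
302 - P = -222 + 4P gives seller price Ps = 104.8; buyers pay Pb = 104.8 + 41 = 145.8.
New quantity: Q = 343 − 1(145.8) = 197.2.
Revenue = 41 × 197.2 = 8085.2.

Tax revenue = 8085.2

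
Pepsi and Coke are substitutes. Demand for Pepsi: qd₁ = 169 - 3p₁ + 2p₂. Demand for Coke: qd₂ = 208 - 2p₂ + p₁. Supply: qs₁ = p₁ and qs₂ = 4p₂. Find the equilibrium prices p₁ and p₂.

p₁ = 65, p₂ = 45.5

Market 1: 169 - 3p₁ + 2p₂ = p₁ → 4p₁ - 2p₂ = 169.
Market 2: 6p₂ - p₁ = 208.
Eliminating p₂: 6×(1) + 2×(2) gives 22p₁ = 1430, so p₁ = 65.
Back-substitute into (2): p₂ = (208 + 1×65) / 6 = 45.5.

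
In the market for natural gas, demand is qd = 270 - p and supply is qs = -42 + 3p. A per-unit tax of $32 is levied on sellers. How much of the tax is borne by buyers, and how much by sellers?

Buyers bear $24, sellers bear $8

Pre-tax equilibrium: p* = 78, q* = 192.
Tax on sellers shifts supply to qs = -42 + 3(p − 32) = -138 + 3p.
270 - p = -138 + 3p gives buyer price pb = 102; sellers receive ps = 102 − 32 = 70.
New quantity: q = 270 − 1(102) = 168.
Buyer burden = 102 − 78 = 24; seller burden = 78 − 70 = 8.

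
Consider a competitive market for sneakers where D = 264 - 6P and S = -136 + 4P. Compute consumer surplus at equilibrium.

Consumer surplus = 48

Equilibrium: 264 - 6P = -136 + 4P gives P* = 40, Q* = 24.
Demand choke price (D = 0): P = 44.
CS = ½(44 − 40)(24) = 48.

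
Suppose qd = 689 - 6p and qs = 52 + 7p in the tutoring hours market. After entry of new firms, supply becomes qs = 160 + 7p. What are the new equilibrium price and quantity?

Original equilibrium: p* = 49, q* = 395.
New equilibrium: 689 - 6p = 160 + 7p, so 529 = 13p and p' = 529/13; q' = 689 − 6(529/13) = 5783/13.

p' = 529/13, q' = 5783/13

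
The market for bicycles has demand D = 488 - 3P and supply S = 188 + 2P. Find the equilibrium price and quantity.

P* = 60, Q* = 308

Set D = S: 488 - 3P = 188 + 2P.
300 = 5P, so P* = 60.
Q* = 488 − 3(60) = 308.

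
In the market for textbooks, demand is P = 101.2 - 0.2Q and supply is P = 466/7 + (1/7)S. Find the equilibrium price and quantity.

P* = 81, Q* = 101

Set the two price expressions equal: 101.2 - 0.2Q = 466/7 + (1/7)Q.
1212/35 = (12/35)Q, so Q* = 101.
P* = 101.2 − (0.2)(101) = 81.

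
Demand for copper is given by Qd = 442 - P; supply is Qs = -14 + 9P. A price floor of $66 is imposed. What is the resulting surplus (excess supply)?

Surplus = 204

Equilibrium price would be P* = 45.6, so the floor at 66 binds.
At P = 66: Qd = 376, Qs = 580.
Surplus = 580 − 376 = 204.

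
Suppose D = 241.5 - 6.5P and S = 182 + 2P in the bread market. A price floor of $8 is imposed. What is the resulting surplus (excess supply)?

Surplus = 8.5

Equilibrium price would be P* = 7, so the floor at 8 binds.
At P = 8: D = 189.5, S = 198.
Surplus = 198 − 189.5 = 8.5.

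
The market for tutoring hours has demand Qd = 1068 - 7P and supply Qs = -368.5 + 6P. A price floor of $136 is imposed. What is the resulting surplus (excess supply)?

Equilibrium price would be P* = 110.5, so the floor at 136 binds.
At P = 136: Qd = 116, Qs = 447.5.
Surplus = 447.5 − 116 = 331.5.

Surplus = 331.5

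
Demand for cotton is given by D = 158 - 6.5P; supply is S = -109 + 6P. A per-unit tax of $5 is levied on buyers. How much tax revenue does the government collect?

Pre-tax equilibrium: P* = 21.36, Q* = 19.16.
Tax on buyers shifts demand to D = 158 − 6.5(P + 5) = 125.5 - 6.5P.
125.5 - 6.5P = -109 + 6P gives seller price Ps = 18.76; buyers pay Pb = 18.76 + 5 = 23.76.
New quantity: Q = 158 − 6.5(23.76) = 3.56.
Revenue = 5 × 3.56 = 17.8.

Tax revenue = 17.8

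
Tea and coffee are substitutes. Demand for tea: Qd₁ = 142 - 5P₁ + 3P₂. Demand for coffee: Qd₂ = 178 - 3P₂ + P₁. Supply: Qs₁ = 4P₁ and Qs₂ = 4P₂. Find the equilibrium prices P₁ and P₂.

Market 1: 142 - 5P₁ + 3P₂ = 4P₁ → 9P₁ - 3P₂ = 142.
Market 2: 7P₂ - P₁ = 178.
Eliminating P₂: 7×(1) + 3×(2) gives 60P₁ = 1528, so P₁ = 382/15.
Back-substitute into (2): P₂ = (178 + 1×382/15) / 7 = 436/15.

P₁ = 382/15, P₂ = 436/15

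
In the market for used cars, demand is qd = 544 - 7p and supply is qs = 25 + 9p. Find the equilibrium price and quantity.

Set qd = qs: 544 - 7p = 25 + 9p.
519 = 16p, so p* = 32.4375.
q* = 544 − 7(32.4375) = 316.9375.

p* = 32.4375, q* = 316.9375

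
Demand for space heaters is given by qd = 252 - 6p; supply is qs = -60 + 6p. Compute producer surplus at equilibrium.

Equilibrium: 252 - 6p = -60 + 6p gives p* = 26, q* = 96.
Supply starts at p = 10 (where qs = 0).
PS = ½(26 − 10)(96) = 768.

Producer surplus = 768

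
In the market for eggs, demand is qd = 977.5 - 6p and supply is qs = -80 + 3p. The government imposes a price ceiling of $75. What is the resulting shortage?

Equilibrium price would be p* = 117.5, so the ceiling at 75 binds.
At p = 75: qd = 977.5 − 6(75) = 527.5, qs = -80 + 3(75) = 145.
Shortage = 527.5 − 145 = 382.5.

Shortage = 382.5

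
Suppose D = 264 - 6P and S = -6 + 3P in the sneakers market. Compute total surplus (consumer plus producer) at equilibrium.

Equilibrium: 264 - 6P = -6 + 3P gives P* = 30, Q* = 84.
Demand choke price: P = 44; supply starts at P = 2.
CS = ½(44 − 30)(84) = 588; PS = ½(30 − 2)(84) = 1176.

Total surplus = 1764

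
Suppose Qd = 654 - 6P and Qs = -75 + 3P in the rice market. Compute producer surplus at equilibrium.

Equilibrium: 654 - 6P = -75 + 3P gives P* = 81, Q* = 168.
Supply starts at P = 25 (where Qs = 0).
PS = ½(81 − 25)(168) = 4704.

Producer surplus = 4704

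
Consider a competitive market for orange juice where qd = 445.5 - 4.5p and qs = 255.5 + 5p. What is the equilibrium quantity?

Set qd = qs: 445.5 - 4.5p = 255.5 + 5p.
190 = 9.5p, so p* = 20.
q* = 445.5 − 4.5(20) = 355.5.

q* = 355.5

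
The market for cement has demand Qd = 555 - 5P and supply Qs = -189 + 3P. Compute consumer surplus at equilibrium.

Equilibrium: 555 - 5P = -189 + 3P gives P* = 93, Q* = 90.
Demand choke price (Qd = 0): P = 111.
CS = ½(111 − 93)(90) = 810.

Consumer surplus = 810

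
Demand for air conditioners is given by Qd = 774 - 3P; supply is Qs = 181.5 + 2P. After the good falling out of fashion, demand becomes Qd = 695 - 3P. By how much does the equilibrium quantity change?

Original equilibrium: P* = 118.5, Q* = 418.5.
New equilibrium: 695 - 3P = 181.5 + 2P, so 513.5 = 5P and P' = 102.7; Q' = 695 − 3(102.7) = 386.9.
Change in quantity: 386.9 − 418.5 = -31.6.

ΔQ = -31.6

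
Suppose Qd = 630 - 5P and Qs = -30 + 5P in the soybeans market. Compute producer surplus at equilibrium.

Equilibrium: 630 - 5P = -30 + 5P gives P* = 66, Q* = 300.
Supply starts at P = 6 (where Qs = 0).
PS = ½(66 − 6)(300) = 9000.

Producer surplus = 9000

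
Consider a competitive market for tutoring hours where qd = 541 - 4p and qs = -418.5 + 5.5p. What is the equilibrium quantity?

q* = 137

Set qd = qs: 541 - 4p = -418.5 + 5.5p.
959.5 = 9.5p, so p* = 101.
q* = 541 − 4(101) = 137.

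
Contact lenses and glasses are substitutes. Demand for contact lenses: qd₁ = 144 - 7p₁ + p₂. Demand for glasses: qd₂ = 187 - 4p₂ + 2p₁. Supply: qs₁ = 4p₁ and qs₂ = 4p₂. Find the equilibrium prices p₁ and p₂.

p₁ = 1339/86, p₂ = 2345/86

Market 1: 144 - 7p₁ + p₂ = 4p₁ → 11p₁ - p₂ = 144.
Market 2: 8p₂ - 2p₁ = 187.
Eliminating p₂: 8×(1) + 1×(2) gives 86p₁ = 1339, so p₁ = 1339/86.
Back-substitute into (2): p₂ = (187 + 2×1339/86) / 8 = 2345/86.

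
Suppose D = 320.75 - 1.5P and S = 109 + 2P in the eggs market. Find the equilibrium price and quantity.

Set D = S: 320.75 - 1.5P = 109 + 2P.
211.75 = 3.5P, so P* = 60.5.
Q* = 320.75 − 1.5(60.5) = 230.

P* = 60.5, Q* = 230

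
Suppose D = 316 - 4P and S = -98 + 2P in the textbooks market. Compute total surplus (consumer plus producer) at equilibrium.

Total surplus = 600

Equilibrium: 316 - 4P = -98 + 2P gives P* = 69, Q* = 40.
Demand choke price: P = 79; supply starts at P = 49.
CS = ½(79 − 69)(40) = 200; PS = ½(69 − 49)(40) = 400.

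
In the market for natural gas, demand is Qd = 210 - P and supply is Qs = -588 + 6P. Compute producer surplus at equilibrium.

Equilibrium: 210 - P = -588 + 6P gives P* = 114, Q* = 96.
Supply starts at P = 98 (where Qs = 0).
PS = ½(114 − 98)(96) = 768.

Producer surplus = 768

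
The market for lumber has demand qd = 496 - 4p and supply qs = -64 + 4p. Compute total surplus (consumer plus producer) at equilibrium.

Equilibrium: 496 - 4p = -64 + 4p gives p* = 70, q* = 216.
Demand choke price: p = 124; supply starts at p = 16.
CS = ½(124 − 70)(216) = 5832; PS = ½(70 − 16)(216) = 5832.

Total surplus = 11664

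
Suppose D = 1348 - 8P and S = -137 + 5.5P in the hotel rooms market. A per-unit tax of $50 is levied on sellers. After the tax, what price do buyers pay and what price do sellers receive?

Buyers pay 3520/27, sellers receive 2170/27

Pre-tax equilibrium: P* = 110, Q* = 468.
Tax on sellers shifts supply to S = -137 + 5.5(P − 50) = -412 + 5.5P.
1348 - 8P = -412 + 5.5P gives buyer price Pb = 3520/27; sellers receive Ps = 3520/27 − 50 = 2170/27.
New quantity: Q = 1348 − 8(3520/27) = 8236/27.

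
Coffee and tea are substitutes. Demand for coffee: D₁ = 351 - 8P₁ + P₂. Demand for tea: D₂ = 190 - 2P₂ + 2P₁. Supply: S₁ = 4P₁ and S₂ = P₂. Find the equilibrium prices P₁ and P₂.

Market 1: 351 - 8P₁ + P₂ = 4P₁ → 12P₁ - P₂ = 351.
Market 2: 3P₂ - 2P₁ = 190.
Eliminating P₂: 3×(1) + 1×(2) gives 34P₁ = 1243, so P₁ = 1243/34.
Back-substitute into (2): P₂ = (190 + 2×1243/34) / 3 = 1491/17.

P₁ = 1243/34, P₂ = 1491/17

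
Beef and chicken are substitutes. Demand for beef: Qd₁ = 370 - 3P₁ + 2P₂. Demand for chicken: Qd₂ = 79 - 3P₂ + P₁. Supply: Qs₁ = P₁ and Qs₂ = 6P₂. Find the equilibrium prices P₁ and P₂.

Market 1: 370 - 3P₁ + 2P₂ = P₁ → 4P₁ - 2P₂ = 370.
Market 2: 9P₂ - P₁ = 79.
Eliminating P₂: 9×(1) + 2×(2) gives 34P₁ = 3488, so P₁ = 1744/17.
Back-substitute into (2): P₂ = (79 + 1×1744/17) / 9 = 343/17.

P₁ = 1744/17, P₂ = 343/17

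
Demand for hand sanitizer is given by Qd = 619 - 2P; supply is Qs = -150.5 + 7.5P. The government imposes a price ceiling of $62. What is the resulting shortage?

Shortage = 180.5

Equilibrium price would be P* = 81, so the ceiling at 62 binds.
At P = 62: Qd = 619 − 2(62) = 495, Qs = -150.5 + 7.5(62) = 314.5.
Shortage = 495 − 314.5 = 180.5.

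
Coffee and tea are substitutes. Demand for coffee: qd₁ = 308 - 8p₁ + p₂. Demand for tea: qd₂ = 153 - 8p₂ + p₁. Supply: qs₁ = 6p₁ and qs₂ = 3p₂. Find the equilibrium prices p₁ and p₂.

Market 1: 308 - 8p₁ + p₂ = 6p₁ → 14p₁ - p₂ = 308.
Market 2: 11p₂ - p₁ = 153.
Eliminating p₂: 11×(1) + 1×(2) gives 153p₁ = 3541, so p₁ = 3541/153.
Back-substitute into (2): p₂ = (153 + 1×3541/153) / 11 = 2450/153.

p₁ = 3541/153, p₂ = 2450/153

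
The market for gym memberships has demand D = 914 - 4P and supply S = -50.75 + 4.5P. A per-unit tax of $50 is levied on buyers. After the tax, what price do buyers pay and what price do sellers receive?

Pre-tax equilibrium: P* = 113.5, Q* = 460.
Tax on buyers shifts demand to D = 914 − 4(P + 50) = 714 - 4P.
714 - 4P = -50.75 + 4.5P gives seller price Ps = 3059/34; buyers pay Pb = 3059/34 + 50 = 4759/34.
New quantity: Q = 914 − 4(4759/34) = 6020/17.

Buyers pay 4759/34, sellers receive 3059/34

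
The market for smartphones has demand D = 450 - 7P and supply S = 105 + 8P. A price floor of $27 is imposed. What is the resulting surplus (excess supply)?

Surplus = 60

Equilibrium price would be P* = 23, so the floor at 27 binds.
At P = 27: D = 261, S = 321.
Surplus = 321 − 261 = 60.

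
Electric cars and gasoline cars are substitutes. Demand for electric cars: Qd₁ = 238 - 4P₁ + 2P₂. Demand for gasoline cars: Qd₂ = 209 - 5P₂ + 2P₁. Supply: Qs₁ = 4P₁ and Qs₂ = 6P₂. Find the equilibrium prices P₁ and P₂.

P₁ = 253/7, P₂ = 179/7

Market 1: 238 - 4P₁ + 2P₂ = 4P₁ → 8P₁ - 2P₂ = 238.
Market 2: 11P₂ - 2P₁ = 209.
Eliminating P₂: 11×(1) + 2×(2) gives 84P₁ = 3036, so P₁ = 253/7.
Back-substitute into (2): P₂ = (209 + 2×253/7) / 11 = 179/7.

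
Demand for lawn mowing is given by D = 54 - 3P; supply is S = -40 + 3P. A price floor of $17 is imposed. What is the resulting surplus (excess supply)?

Equilibrium price would be P* = 47/3, so the floor at 17 binds.
At P = 17: D = 3, S = 11.
Surplus = 11 − 3 = 8.

Surplus = 8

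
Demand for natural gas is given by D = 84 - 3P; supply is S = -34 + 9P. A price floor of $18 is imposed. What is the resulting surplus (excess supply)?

Surplus = 98

Equilibrium price would be P* = 59/6, so the floor at 18 binds.
At P = 18: D = 30, S = 128.
Surplus = 128 − 30 = 98.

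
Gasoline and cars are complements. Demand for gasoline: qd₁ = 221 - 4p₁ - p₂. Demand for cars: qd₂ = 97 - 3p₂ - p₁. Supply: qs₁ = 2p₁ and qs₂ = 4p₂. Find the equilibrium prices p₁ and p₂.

Market 1: 221 - 4p₁ - p₂ = 2p₁ → 6p₁ + p₂ = 221.
Market 2: 7p₂ + p₁ = 97.
Eliminating p₂: 7×(1) − 1×(2) gives 41p₁ = 1450, so p₁ = 1450/41.
Back-substitute into (2): p₂ = (97 − 1×1450/41) / 7 = 361/41.

p₁ = 1450/41, p₂ = 361/41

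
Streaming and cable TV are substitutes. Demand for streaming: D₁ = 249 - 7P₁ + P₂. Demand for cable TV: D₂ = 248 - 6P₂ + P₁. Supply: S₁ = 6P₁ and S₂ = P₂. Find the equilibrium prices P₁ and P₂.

P₁ = 1991/90, P₂ = 3473/90

Market 1: 249 - 7P₁ + P₂ = 6P₁ → 13P₁ - P₂ = 249.
Market 2: 7P₂ - P₁ = 248.
Eliminating P₂: 7×(1) + 1×(2) gives 90P₁ = 1991, so P₁ = 1991/90.
Back-substitute into (2): P₂ = (248 + 1×1991/90) / 7 = 3473/90.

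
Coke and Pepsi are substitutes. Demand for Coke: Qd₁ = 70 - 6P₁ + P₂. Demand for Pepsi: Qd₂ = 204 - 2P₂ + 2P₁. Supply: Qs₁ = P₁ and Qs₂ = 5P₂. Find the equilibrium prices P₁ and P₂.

P₁ = 694/47, P₂ = 1568/47

Market 1: 70 - 6P₁ + P₂ = P₁ → 7P₁ - P₂ = 70.
Market 2: 7P₂ - 2P₁ = 204.
Eliminating P₂: 7×(1) + 1×(2) gives 47P₁ = 694, so P₁ = 694/47.
Back-substitute into (2): P₂ = (204 + 2×694/47) / 7 = 1568/47.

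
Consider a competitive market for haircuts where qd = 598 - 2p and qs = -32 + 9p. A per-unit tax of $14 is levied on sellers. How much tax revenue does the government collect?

Pre-tax equilibrium: p* = 630/11, q* = 5318/11.
Tax on sellers shifts supply to qs = -32 + 9(p − 14) = -158 + 9p.
598 - 2p = -158 + 9p gives buyer price pb = 756/11; sellers receive ps = 756/11 − 14 = 602/11.
New quantity: q = 598 − 2(756/11) = 5066/11.
Revenue = 14 × 5066/11 = 70924/11.

Tax revenue = 70924/11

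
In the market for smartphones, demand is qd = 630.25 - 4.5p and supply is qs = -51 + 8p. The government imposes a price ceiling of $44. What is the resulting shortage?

Shortage = 131.25

Equilibrium price would be p* = 54.5, so the ceiling at 44 binds.
At p = 44: qd = 630.25 − 4.5(44) = 432.25, qs = -51 + 8(44) = 301.
Shortage = 432.25 − 301 = 131.25.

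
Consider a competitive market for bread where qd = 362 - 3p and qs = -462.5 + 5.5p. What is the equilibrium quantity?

q* = 71

Set qd = qs: 362 - 3p = -462.5 + 5.5p.
824.5 = 8.5p, so p* = 97.
q* = 362 − 3(97) = 71.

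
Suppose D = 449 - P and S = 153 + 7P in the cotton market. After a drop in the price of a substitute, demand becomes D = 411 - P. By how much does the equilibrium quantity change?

ΔQ = -33.25

Original equilibrium: P* = 37, Q* = 412.
New equilibrium: 411 - P = 153 + 7P, so 258 = 8P and P' = 32.25; Q' = 411 − 1(32.25) = 378.75.
Change in quantity: 378.75 − 412 = -33.25.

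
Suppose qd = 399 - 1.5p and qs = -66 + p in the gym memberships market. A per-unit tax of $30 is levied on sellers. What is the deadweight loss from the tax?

Deadweight loss = 270

Pre-tax equilibrium: p* = 186, q* = 120.
Tax on sellers shifts supply to qs = -66 + 1(p − 30) = -96 + p.
399 - 1.5p = -96 + p gives buyer price pb = 198; sellers receive ps = 198 − 30 = 168.
New quantity: q = 399 − 1.5(198) = 102.
DWL = ½ × 30 × (120 − 102) = 270.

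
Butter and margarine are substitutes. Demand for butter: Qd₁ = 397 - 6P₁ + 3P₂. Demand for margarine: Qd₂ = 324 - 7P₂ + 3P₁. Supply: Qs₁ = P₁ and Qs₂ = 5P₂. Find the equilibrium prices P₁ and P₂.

P₁ = 76.48, P₂ = 46.12

Market 1: 397 - 6P₁ + 3P₂ = P₁ → 7P₁ - 3P₂ = 397.
Market 2: 12P₂ - 3P₁ = 324.
Eliminating P₂: 12×(1) + 3×(2) gives 75P₁ = 5736, so P₁ = 76.48.
Back-substitute into (2): P₂ = (324 + 3×76.48) / 12 = 46.12.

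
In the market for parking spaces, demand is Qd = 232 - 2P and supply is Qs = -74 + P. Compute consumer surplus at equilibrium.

Consumer surplus = 196

Equilibrium: 232 - 2P = -74 + P gives P* = 102, Q* = 28.
Demand choke price (Qd = 0): P = 116.
CS = ½(116 − 102)(28) = 196.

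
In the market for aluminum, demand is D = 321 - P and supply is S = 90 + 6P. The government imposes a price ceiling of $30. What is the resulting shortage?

Equilibrium price would be P* = 33, so the ceiling at 30 binds.
At P = 30: D = 321 − 1(30) = 291, S = 90 + 6(30) = 270.
Shortage = 291 − 270 = 21.

Shortage = 21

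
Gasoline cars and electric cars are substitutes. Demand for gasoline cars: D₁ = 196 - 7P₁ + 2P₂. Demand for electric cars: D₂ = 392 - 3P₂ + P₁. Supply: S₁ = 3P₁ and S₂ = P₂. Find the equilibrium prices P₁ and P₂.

P₁ = 784/19, P₂ = 2058/19

Market 1: 196 - 7P₁ + 2P₂ = 3P₁ → 10P₁ - 2P₂ = 196.
Market 2: 4P₂ - P₁ = 392.
Eliminating P₂: 4×(1) + 2×(2) gives 38P₁ = 1568, so P₁ = 784/19.
Back-substitute into (2): P₂ = (392 + 1×784/19) / 4 = 2058/19.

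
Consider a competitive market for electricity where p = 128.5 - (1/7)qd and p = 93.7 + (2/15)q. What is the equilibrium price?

p* = 110.5

Set the two price expressions equal: 128.5 - (1/7)q = 93.7 + (2/15)q.
34.8 = (29/105)q, so q* = 126.
p* = 128.5 − (1/7)(126) = 110.5.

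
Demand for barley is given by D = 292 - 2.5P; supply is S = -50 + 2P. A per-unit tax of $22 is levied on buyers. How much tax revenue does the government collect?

Pre-tax equilibrium: P* = 76, Q* = 102.
Tax on buyers shifts demand to D = 292 − 2.5(P + 22) = 237 - 2.5P.
237 - 2.5P = -50 + 2P gives seller price Ps = 574/9; buyers pay Pb = 574/9 + 22 = 772/9.
New quantity: Q = 292 − 2.5(772/9) = 698/9.
Revenue = 22 × 698/9 = 15356/9.

Tax revenue = 15356/9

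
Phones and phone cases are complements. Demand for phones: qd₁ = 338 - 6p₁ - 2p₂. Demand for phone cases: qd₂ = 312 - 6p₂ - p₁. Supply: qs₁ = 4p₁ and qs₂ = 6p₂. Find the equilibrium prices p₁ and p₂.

p₁ = 1716/59, p₂ = 1391/59

Market 1: 338 - 6p₁ - 2p₂ = 4p₁ → 10p₁ + 2p₂ = 338.
Market 2: 12p₂ + p₁ = 312.
Eliminating p₂: 12×(1) − 2×(2) gives 118p₁ = 3432, so p₁ = 1716/59.
Back-substitute into (2): p₂ = (312 − 1×1716/59) / 12 = 1391/59.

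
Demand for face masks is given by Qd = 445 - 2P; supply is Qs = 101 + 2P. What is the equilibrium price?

Set Qd = Qs: 445 - 2P = 101 + 2P.
344 = 4P, so P* = 86.
Q* = 445 − 2(86) = 273.

P* = 86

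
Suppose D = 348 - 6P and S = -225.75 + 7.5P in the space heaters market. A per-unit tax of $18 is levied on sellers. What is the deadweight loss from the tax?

Pre-tax equilibrium: P* = 42.5, Q* = 93.
Tax on sellers shifts supply to S = -225.75 + 7.5(P − 18) = -360.75 + 7.5P.
348 - 6P = -360.75 + 7.5P gives buyer price Pb = 52.5; sellers receive Ps = 52.5 − 18 = 34.5.
New quantity: Q = 348 − 6(52.5) = 33.
DWL = ½ × 18 × (93 − 33) = 540.

Deadweight loss = 540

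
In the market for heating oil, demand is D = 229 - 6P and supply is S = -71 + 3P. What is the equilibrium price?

P* = 100/3

Set D = S: 229 - 6P = -71 + 3P.
300 = 9P, so P* = 100/3.
Q* = 229 − 6(100/3) = 29.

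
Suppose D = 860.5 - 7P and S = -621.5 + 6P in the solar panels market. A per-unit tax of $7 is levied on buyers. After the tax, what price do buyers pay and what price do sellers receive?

Buyers pay 1524/13, sellers receive 1433/13

Pre-tax equilibrium: P* = 114, Q* = 62.5.
Tax on buyers shifts demand to D = 860.5 − 7(P + 7) = 811.5 - 7P.
811.5 - 7P = -621.5 + 6P gives seller price Ps = 1433/13; buyers pay Pb = 1433/13 + 7 = 1524/13.
New quantity: Q = 860.5 − 7(1524/13) = 1037/26.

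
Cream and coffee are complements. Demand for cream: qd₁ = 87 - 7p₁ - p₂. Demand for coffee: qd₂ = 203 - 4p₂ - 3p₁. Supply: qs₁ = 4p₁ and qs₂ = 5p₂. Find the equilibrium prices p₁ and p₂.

p₁ = 145/24, p₂ = 493/24

Market 1: 87 - 7p₁ - p₂ = 4p₁ → 11p₁ + p₂ = 87.
Market 2: 9p₂ + 3p₁ = 203.
Eliminating p₂: 9×(1) − 1×(2) gives 96p₁ = 580, so p₁ = 145/24.
Back-substitute into (2): p₂ = (203 − 3×145/24) / 9 = 493/24.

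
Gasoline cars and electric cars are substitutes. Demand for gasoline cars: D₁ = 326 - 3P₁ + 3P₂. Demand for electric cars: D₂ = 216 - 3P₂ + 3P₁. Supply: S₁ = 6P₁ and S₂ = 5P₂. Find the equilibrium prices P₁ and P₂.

P₁ = 3256/63, P₂ = 974/21

Market 1: 326 - 3P₁ + 3P₂ = 6P₁ → 9P₁ - 3P₂ = 326.
Market 2: 8P₂ - 3P₁ = 216.
Eliminating P₂: 8×(1) + 3×(2) gives 63P₁ = 3256, so P₁ = 3256/63.
Back-substitute into (2): P₂ = (216 + 3×3256/63) / 8 = 974/21.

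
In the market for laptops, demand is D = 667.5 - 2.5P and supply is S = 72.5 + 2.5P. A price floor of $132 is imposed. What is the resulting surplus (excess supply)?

Surplus = 65

Equilibrium price would be P* = 119, so the floor at 132 binds.
At P = 132: D = 337.5, S = 402.5.
Surplus = 402.5 − 337.5 = 65.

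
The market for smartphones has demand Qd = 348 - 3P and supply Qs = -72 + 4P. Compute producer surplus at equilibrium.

Producer surplus = 3528

Equilibrium: 348 - 3P = -72 + 4P gives P* = 60, Q* = 168.
Supply starts at P = 18 (where Qs = 0).
PS = ½(60 − 18)(168) = 3528.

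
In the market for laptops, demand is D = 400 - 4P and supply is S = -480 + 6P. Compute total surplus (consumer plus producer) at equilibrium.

Equilibrium: 400 - 4P = -480 + 6P gives P* = 88, Q* = 48.
Demand choke price: P = 100; supply starts at P = 80.
CS = ½(100 − 88)(48) = 288; PS = ½(88 − 80)(48) = 192.

Total surplus = 480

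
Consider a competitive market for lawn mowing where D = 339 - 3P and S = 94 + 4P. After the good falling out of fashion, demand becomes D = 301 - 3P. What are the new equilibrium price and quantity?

Original equilibrium: P* = 35, Q* = 234.
New equilibrium: 301 - 3P = 94 + 4P, so 207 = 7P and P' = 207/7; Q' = 301 − 3(207/7) = 1486/7.

P' = 207/7, Q' = 1486/7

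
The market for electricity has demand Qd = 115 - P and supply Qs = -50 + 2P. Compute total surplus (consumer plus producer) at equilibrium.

Equilibrium: 115 - P = -50 + 2P gives P* = 55, Q* = 60.
Demand choke price: P = 115; supply starts at P = 25.
CS = ½(115 − 55)(60) = 1800; PS = ½(55 − 25)(60) = 900.

Total surplus = 2700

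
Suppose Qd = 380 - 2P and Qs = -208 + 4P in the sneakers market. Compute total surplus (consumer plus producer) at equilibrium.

Total surplus = 12696

Equilibrium: 380 - 2P = -208 + 4P gives P* = 98, Q* = 184.
Demand choke price: P = 190; supply starts at P = 52.
CS = ½(190 − 98)(184) = 8464; PS = ½(98 − 52)(184) = 4232.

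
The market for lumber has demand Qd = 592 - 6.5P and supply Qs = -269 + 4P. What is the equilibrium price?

P* = 82

Set Qd = Qs: 592 - 6.5P = -269 + 4P.
861 = 10.5P, so P* = 82.
Q* = 592 − 6.5(82) = 59.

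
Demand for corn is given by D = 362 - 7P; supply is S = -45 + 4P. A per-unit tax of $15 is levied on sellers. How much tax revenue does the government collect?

Tax revenue = 10695/11

Pre-tax equilibrium: P* = 37, Q* = 103.
Tax on sellers shifts supply to S = -45 + 4(P − 15) = -105 + 4P.
362 - 7P = -105 + 4P gives buyer price Pb = 467/11; sellers receive Ps = 467/11 − 15 = 302/11.
New quantity: Q = 362 − 7(467/11) = 713/11.
Revenue = 15 × 713/11 = 10695/11.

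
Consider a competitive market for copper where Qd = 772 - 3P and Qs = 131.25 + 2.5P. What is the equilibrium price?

Set Qd = Qs: 772 - 3P = 131.25 + 2.5P.
640.75 = 5.5P, so P* = 116.5.
Q* = 772 − 3(116.5) = 422.5.

P* = 116.5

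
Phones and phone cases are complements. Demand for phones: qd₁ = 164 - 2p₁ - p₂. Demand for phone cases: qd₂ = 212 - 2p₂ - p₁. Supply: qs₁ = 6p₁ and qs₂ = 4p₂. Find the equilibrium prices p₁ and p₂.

Market 1: 164 - 2p₁ - p₂ = 6p₁ → 8p₁ + p₂ = 164.
Market 2: 6p₂ + p₁ = 212.
Eliminating p₂: 6×(1) − 1×(2) gives 47p₁ = 772, so p₁ = 772/47.
Back-substitute into (2): p₂ = (212 − 1×772/47) / 6 = 1532/47.

p₁ = 772/47, p₂ = 1532/47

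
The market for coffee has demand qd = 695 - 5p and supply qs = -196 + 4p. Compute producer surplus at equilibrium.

Producer surplus = 5000

Equilibrium: 695 - 5p = -196 + 4p gives p* = 99, q* = 200.
Supply starts at p = 49 (where qs = 0).
PS = ½(99 − 49)(200) = 5000.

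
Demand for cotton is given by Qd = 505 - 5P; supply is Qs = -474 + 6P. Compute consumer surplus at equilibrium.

Equilibrium: 505 - 5P = -474 + 6P gives P* = 89, Q* = 60.
Demand choke price (Qd = 0): P = 101.
CS = ½(101 − 89)(60) = 360.

Consumer surplus = 360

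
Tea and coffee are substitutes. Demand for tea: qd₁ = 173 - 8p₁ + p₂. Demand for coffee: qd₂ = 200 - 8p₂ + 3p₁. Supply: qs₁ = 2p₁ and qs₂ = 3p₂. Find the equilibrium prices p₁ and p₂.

p₁ = 2103/107, p₂ = 2519/107

Market 1: 173 - 8p₁ + p₂ = 2p₁ → 10p₁ - p₂ = 173.
Market 2: 11p₂ - 3p₁ = 200.
Eliminating p₂: 11×(1) + 1×(2) gives 107p₁ = 2103, so p₁ = 2103/107.
Back-substitute into (2): p₂ = (200 + 3×2103/107) / 11 = 2519/107.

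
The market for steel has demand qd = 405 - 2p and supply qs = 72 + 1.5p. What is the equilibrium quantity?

q* = 1503/7

Set qd = qs: 405 - 2p = 72 + 1.5p.
333 = 3.5p, so p* = 666/7.
q* = 405 − 2(666/7) = 1503/7.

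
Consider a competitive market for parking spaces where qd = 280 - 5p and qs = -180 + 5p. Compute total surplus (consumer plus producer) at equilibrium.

Equilibrium: 280 - 5p = -180 + 5p gives p* = 46, q* = 50.
Demand choke price: p = 56; supply starts at p = 36.
CS = ½(56 − 46)(50) = 250; PS = ½(46 − 36)(50) = 250.

Total surplus = 500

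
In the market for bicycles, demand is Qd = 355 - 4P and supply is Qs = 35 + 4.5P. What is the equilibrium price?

P* = 640/17

Set Qd = Qs: 355 - 4P = 35 + 4.5P.
320 = 8.5P, so P* = 640/17.
Q* = 355 − 4(640/17) = 3475/17.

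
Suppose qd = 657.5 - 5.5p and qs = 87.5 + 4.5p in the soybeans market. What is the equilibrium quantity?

Set qd = qs: 657.5 - 5.5p = 87.5 + 4.5p.
570 = 10p, so p* = 57.
q* = 657.5 − 5.5(57) = 344.

q* = 344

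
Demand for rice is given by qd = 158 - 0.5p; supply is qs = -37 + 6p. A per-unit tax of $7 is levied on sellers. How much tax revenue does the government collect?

Tax revenue = 12719/13

Pre-tax equilibrium: p* = 30, q* = 143.
Tax on sellers shifts supply to qs = -37 + 6(p − 7) = -79 + 6p.
158 - 0.5p = -79 + 6p gives buyer price pb = 474/13; sellers receive ps = 474/13 − 7 = 383/13.
New quantity: q = 158 − 0.5(474/13) = 1817/13.
Revenue = 7 × 1817/13 = 12719/13.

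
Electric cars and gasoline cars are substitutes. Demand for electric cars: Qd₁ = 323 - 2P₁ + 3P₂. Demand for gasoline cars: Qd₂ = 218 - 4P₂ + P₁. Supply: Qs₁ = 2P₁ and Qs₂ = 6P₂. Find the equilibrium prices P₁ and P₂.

Market 1: 323 - 2P₁ + 3P₂ = 2P₁ → 4P₁ - 3P₂ = 323.
Market 2: 10P₂ - P₁ = 218.
Eliminating P₂: 10×(1) + 3×(2) gives 37P₁ = 3884, so P₁ = 3884/37.
Back-substitute into (2): P₂ = (218 + 1×3884/37) / 10 = 1195/37.

P₁ = 3884/37, P₂ = 1195/37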